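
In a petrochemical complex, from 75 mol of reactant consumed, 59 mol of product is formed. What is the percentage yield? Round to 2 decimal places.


Yield = (moles product / moles consumed) * 100%
Yield = (59 / 75) * 100
Yield = 0.7867 * 100
Yield = 78.67%


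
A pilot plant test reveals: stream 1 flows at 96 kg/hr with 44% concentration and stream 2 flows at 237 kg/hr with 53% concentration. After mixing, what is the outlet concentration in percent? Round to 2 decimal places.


Mass balance on solute: F1*x1 + F2*x2 = F3*x3
F3 = F1 + F2 = 96 + 237 = 333 kg/hr
x3 = (F1*x1 + F2*x2)/F3
x3 = (96*0.44 + 237*0.53) / 333
x3 = 50.41%


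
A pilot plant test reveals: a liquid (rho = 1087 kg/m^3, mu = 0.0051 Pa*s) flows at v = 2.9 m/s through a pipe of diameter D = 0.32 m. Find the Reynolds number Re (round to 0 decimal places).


Re = rho * v * D / mu
Re = 1087 * 2.9 * 0.32 / 0.0051
Re = 1008.736 / 0.0051
Re = 197791


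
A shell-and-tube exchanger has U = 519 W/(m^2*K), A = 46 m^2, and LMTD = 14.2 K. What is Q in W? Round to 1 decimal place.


Q = U * A * LMTD
Q = 519 * 46 * 14.2
Q = 339010.8 W


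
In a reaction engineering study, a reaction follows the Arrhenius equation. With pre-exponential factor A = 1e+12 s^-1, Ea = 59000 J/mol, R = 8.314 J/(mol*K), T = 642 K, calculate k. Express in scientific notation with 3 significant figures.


k = A * exp(-Ea/(R*T))
k = 1e+12 * exp(-59000 / (8.314 * 642))
k = 1e+12 * exp(-11.053682)
k = 1.58e+07


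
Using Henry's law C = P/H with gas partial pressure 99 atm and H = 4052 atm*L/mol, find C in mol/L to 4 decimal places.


C = P / H
C = 99 / 4052
C = 0.0244 mol/L


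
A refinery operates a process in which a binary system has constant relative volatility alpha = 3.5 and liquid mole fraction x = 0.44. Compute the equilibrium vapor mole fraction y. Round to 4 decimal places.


y = alpha*x / (1 + (alpha-1)*x)
y = 3.5*0.44 / (1 + (3.5-1)*0.44)
y = 1.54 / (1 + 1.1)
y = 1.54 / 2.1
y = 0.7333


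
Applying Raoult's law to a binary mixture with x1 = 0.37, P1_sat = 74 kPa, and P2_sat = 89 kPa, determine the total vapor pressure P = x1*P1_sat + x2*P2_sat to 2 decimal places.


P = x1*P1_sat + x2*P2_sat
x2 = 1 - x1 = 1 - 0.37 = 0.63
P = 0.37*74 + 0.63*89
P = 27.38 + 56.07
P = 83.45 kPa


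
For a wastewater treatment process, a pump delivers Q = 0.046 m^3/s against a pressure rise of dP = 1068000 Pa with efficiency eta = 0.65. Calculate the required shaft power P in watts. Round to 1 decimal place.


P = Q * dP / eta
P = 0.046 * 1068000 / 0.65
P = 49128.0 / 0.65
P = 75581.5 W


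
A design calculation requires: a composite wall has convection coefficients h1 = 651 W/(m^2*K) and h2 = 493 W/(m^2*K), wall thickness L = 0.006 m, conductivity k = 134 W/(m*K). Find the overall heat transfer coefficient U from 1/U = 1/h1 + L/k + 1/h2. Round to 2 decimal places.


1/U = 1/h1 + L/k + 1/h2
1/U = 1/651 + 0.006/134 + 1/493
1/U = 0.0015360983 + 4.47761e-05 + 0.0020283976
1/U = 0.003609272
U = 277.06 W/(m^2*K)


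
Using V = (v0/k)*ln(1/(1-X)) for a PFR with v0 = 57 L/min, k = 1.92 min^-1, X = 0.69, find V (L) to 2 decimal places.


V = (v0/k) * ln(1/(1-X))
V = (57/1.92) * ln(1/(1-0.69))
V = 29.6875 * ln(3.225806)
V = 29.6875 * 1.171183
V = 34.77 L


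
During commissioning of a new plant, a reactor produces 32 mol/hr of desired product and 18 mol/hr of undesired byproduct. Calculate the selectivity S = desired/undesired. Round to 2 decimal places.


S = desired product rate / undesired product rate
S = 32 / 18
S = 1.78


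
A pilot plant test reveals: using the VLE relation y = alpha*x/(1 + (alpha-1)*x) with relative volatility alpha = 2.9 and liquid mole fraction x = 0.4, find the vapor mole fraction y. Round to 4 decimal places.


y = alpha*x / (1 + (alpha-1)*x)
y = 2.9*0.4 / (1 + (2.9-1)*0.4)
y = 1.16 / (1 + 0.76)
y = 1.16 / 1.76
y = 0.6591


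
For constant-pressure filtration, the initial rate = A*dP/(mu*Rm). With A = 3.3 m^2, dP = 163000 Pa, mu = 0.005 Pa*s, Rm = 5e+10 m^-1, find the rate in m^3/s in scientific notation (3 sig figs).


rate = A * dP / (mu * Rm)
rate = 3.3 * 163000 / (0.005 * 5e+10)
rate = 537900.0 / 2.500e+08
rate = 2.15e-03 m^3/s


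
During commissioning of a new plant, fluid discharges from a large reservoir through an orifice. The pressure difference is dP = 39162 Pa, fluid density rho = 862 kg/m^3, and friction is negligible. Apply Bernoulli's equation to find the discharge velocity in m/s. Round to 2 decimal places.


v = sqrt(2*dP/rho)
v = sqrt(2*39162/862)
v = sqrt(90.863109)
v = 9.53 m/s


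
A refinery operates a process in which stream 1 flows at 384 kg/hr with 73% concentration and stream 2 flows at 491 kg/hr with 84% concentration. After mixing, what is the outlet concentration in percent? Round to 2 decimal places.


Mass balance on solute: F1*x1 + F2*x2 = F3*x3
F3 = F1 + F2 = 384 + 491 = 875 kg/hr
x3 = (F1*x1 + F2*x2)/F3
x3 = (384*0.73 + 491*0.84) / 875
x3 = 79.17%


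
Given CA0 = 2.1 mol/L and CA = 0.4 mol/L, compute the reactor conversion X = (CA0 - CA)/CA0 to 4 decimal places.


X = (CA0 - CA) / CA0
X = (2.1 - 0.4) / 2.1
X = 1.7 / 2.1
X = 0.8095


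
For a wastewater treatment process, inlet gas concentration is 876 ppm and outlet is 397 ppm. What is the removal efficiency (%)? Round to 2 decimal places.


Efficiency = (G_in - G_out) / G_in * 100%
Efficiency = (876 - 397) / 876 * 100
Efficiency = 479 / 876 * 100
Efficiency = 54.68%


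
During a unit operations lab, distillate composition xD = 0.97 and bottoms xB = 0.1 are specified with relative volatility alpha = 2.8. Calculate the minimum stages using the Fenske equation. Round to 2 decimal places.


N_min = ln((xD*(1-xB))/(xB*(1-xD))) / ln(alpha)
Numerator inside ln: 0.873 / 0.003 = 291.0
ln(291.0) = 5.673323
ln(alpha) = ln(2.8) = 1.029619
N_min = 5.673323 / 1.029619 = 5.51


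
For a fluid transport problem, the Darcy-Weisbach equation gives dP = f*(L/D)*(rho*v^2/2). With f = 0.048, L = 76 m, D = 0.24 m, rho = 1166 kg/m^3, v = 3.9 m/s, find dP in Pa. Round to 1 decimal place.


dP = f * (L/D) * (rho*v^2/2)
dP = 0.048 * (76/0.24) * (1166*3.9^2/2)
L/D = 316.66666667
rho*v^2/2 = 1166*15.21/2 = 8867.43
dP = 0.048 * 316.66666667 * 8867.43
dP = 134784.9 Pa


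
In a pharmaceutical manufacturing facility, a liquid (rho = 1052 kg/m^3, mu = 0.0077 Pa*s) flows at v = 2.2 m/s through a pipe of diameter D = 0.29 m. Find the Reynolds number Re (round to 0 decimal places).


Re = rho * v * D / mu
Re = 1052 * 2.2 * 0.29 / 0.0077
Re = 671.176 / 0.0077
Re = 87166


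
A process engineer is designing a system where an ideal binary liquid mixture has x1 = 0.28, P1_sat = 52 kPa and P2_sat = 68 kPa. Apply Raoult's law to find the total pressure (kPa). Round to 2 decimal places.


P = x1*P1_sat + x2*P2_sat
x2 = 1 - x1 = 1 - 0.28 = 0.72
P = 0.28*52 + 0.72*68
P = 14.56 + 48.96
P = 63.52 kPa


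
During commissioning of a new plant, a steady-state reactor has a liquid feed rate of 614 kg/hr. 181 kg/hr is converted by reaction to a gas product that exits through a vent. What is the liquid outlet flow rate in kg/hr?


Steady-state mass balance on the main outlet: F_out = F_in - F_removed
F_out = 614 - 181
F_out = 433 kg/hr


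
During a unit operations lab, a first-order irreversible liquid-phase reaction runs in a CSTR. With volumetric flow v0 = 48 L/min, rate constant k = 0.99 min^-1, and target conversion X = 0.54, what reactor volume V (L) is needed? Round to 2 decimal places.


V = v0 * X / (k * (1 - X))
V = 48 * 0.54 / (0.99 * (1 - 0.54))
V = 25.92 / (0.99 * 0.46)
V = 25.92 / 0.4554
V = 56.92 L


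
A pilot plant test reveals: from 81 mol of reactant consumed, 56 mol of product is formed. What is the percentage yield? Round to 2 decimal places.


Yield = (moles product / moles consumed) * 100%
Yield = (56 / 81) * 100
Yield = 0.6914 * 100
Yield = 69.14%


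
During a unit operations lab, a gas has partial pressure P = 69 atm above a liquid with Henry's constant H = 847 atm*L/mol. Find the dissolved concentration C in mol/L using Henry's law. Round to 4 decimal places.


C = P / H
C = 69 / 847
C = 0.0815 mol/L


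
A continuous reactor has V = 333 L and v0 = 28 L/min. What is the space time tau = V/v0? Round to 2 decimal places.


tau = V / v0
tau = 333 / 28
tau = 11.89 min


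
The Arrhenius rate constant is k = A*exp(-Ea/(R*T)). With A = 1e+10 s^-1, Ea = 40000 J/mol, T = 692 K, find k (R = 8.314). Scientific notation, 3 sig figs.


k = A * exp(-Ea/(R*T))
k = 1e+10 * exp(-40000 / (8.314 * 692))
k = 1e+10 * exp(-6.952546)
k = 9.56e+06


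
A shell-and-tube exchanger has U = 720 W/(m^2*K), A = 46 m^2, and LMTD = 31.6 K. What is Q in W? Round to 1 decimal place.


Q = U * A * LMTD
Q = 720 * 46 * 31.6
Q = 1046592.0 W


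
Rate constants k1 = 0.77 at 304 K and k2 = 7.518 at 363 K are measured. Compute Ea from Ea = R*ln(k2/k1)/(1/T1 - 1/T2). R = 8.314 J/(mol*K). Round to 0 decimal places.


Ea = R * ln(k2/k1) / (1/T1 - 1/T2)
ln(k2/k1) = ln(7.518/0.77) = 2.2786649
1/T1 - 1/T2 = 1/304 - 1/363 = 0.000534652748
Ea = 8.314 * 2.2786649 / 0.000534652748
Ea = 35434 J/mol


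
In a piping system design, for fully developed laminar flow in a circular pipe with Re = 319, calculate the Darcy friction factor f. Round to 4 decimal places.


f = 64 / Re
f = 64 / 319
f = 0.2006


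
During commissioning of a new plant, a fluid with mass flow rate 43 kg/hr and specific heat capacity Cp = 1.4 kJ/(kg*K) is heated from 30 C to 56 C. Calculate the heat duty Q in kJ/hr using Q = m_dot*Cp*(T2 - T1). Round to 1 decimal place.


Q = m_dot * Cp * (T2 - T1)
Q = 43 * 1.4 * (56 - 30)
Q = 43 * 1.4 * 26
Q = 1565.2 kJ/hr


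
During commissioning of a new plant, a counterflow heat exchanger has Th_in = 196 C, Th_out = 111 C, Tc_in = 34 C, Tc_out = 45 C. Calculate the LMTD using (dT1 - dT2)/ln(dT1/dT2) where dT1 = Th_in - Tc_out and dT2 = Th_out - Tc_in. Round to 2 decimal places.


dT1 = Th_in - Tc_out = 196 - 45 = 151
dT2 = Th_out - Tc_in = 111 - 34 = 77
LMTD = (dT1 - dT2) / ln(dT1/dT2)
LMTD = (151 - 77) / ln(151/77)
LMTD = 109.88 K


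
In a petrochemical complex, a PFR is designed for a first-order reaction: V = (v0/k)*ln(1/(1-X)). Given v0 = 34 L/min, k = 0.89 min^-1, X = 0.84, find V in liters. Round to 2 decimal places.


V = (v0/k) * ln(1/(1-X))
V = (34/0.89) * ln(1/(1-0.84))
V = 38.202247 * ln(6.25)
V = 38.202247 * 1.832581
V = 70.01 L


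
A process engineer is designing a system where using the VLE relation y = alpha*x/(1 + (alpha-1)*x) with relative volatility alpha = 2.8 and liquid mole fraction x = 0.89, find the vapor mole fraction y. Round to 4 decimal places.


y = alpha*x / (1 + (alpha-1)*x)
y = 2.8*0.89 / (1 + (2.8-1)*0.89)
y = 2.492 / (1 + 1.602)
y = 2.492 / 2.602
y = 0.9577


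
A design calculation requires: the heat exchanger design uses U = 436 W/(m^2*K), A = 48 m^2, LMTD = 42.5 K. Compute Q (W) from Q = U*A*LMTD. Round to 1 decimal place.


Q = U * A * LMTD
Q = 436 * 48 * 42.5
Q = 889440.0 W


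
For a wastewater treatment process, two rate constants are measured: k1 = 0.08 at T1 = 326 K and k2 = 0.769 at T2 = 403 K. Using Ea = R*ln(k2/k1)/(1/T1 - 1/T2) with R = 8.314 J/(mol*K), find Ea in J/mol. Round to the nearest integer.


Ea = R * ln(k2/k1) / (1/T1 - 1/T2)
ln(k2/k1) = ln(0.769/0.08) = 2.2630643
1/T1 - 1/T2 = 1/326 - 1/403 = 0.000586095084
Ea = 8.314 * 2.2630643 / 0.000586095084
Ea = 32102 J/mol


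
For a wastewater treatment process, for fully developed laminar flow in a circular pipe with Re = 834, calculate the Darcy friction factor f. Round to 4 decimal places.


f = 64 / Re
f = 64 / 834
f = 0.0767


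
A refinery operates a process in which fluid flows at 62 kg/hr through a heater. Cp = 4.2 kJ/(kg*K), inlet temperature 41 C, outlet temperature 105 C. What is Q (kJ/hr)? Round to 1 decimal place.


Q = m_dot * Cp * (T2 - T1)
Q = 62 * 4.2 * (105 - 41)
Q = 62 * 4.2 * 64
Q = 16665.6 kJ/hr


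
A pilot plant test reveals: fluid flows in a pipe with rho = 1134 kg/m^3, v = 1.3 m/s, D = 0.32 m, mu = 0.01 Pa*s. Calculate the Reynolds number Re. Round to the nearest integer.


Re = rho * v * D / mu
Re = 1134 * 1.3 * 0.32 / 0.01
Re = 471.744 / 0.01
Re = 47174


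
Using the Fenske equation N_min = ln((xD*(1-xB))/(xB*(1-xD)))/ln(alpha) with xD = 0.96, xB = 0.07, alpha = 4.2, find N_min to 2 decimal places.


N_min = ln((xD*(1-xB))/(xB*(1-xD))) / ln(alpha)
Numerator inside ln: 0.8928 / 0.0028 = 318.857143
ln(318.857143) = 5.764743
ln(alpha) = ln(4.2) = 1.435085
N_min = 5.764743 / 1.435085 = 4.02


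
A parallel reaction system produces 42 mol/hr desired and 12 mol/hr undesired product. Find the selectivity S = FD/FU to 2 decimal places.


S = desired product rate / undesired product rate
S = 42 / 12
S = 3.50


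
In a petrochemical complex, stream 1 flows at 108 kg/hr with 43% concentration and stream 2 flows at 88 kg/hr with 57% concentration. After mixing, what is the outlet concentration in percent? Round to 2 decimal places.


Mass balance on solute: F1*x1 + F2*x2 = F3*x3
F3 = F1 + F2 = 108 + 88 = 196 kg/hr
x3 = (F1*x1 + F2*x2)/F3
x3 = (108*0.43 + 88*0.57) / 196
x3 = 49.29%


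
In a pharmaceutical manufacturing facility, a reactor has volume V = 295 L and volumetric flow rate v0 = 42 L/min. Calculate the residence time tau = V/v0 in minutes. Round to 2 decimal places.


tau = V / v0
tau = 295 / 42
tau = 7.02 min


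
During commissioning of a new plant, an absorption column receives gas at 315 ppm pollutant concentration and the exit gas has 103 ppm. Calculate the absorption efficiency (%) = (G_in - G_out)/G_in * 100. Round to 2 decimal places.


Efficiency = (G_in - G_out) / G_in * 100%
Efficiency = (315 - 103) / 315 * 100
Efficiency = 212 / 315 * 100
Efficiency = 67.30%


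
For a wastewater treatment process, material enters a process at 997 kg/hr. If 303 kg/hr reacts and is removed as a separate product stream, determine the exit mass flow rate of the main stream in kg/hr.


Steady-state mass balance on the main outlet: F_out = F_in - F_removed
F_out = 997 - 303
F_out = 694 kg/hr


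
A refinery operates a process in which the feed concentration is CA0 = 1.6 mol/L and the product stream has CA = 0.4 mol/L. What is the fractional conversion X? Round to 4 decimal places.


X = (CA0 - CA) / CA0
X = (1.6 - 0.4) / 1.6
X = 1.2 / 1.6
X = 0.7500


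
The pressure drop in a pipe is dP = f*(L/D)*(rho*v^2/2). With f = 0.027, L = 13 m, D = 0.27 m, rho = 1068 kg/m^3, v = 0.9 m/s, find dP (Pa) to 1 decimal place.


dP = f * (L/D) * (rho*v^2/2)
dP = 0.027 * (13/0.27) * (1068*0.9^2/2)
L/D = 48.14814815
rho*v^2/2 = 1068*0.81/2 = 432.54
dP = 0.027 * 48.14814815 * 432.54
dP = 562.3 Pa


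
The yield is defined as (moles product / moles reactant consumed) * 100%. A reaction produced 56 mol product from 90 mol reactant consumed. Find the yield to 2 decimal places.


Yield = (moles product / moles consumed) * 100%
Yield = (56 / 90) * 100
Yield = 0.6222 * 100
Yield = 62.22%


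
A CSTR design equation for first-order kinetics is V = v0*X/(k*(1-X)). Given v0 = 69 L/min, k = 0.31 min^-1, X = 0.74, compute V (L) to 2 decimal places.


V = v0 * X / (k * (1 - X))
V = 69 * 0.74 / (0.31 * (1 - 0.74))
V = 51.06 / (0.31 * 0.26)
V = 51.06 / 0.0806
V = 633.50 L


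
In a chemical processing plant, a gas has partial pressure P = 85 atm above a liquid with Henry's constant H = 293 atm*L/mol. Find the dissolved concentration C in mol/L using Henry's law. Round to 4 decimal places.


C = P / H
C = 85 / 293
C = 0.2901 mol/L


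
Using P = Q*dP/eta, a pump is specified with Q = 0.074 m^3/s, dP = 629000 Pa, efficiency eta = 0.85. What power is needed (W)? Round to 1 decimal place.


P = Q * dP / eta
P = 0.074 * 629000 / 0.85
P = 46546.0 / 0.85
P = 54760.0 W


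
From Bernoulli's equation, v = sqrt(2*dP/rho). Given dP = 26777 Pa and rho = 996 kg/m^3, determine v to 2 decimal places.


v = sqrt(2*dP/rho)
v = sqrt(2*26777/996)
v = sqrt(53.769076)
v = 7.33 m/s


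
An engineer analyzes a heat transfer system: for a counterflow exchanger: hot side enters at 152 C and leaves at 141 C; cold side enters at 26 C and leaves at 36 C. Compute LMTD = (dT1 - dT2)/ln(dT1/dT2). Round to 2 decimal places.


dT1 = Th_in - Tc_out = 152 - 36 = 116
dT2 = Th_out - Tc_in = 141 - 26 = 115
LMTD = (dT1 - dT2) / ln(dT1/dT2)
LMTD = (116 - 115) / ln(116/115)
LMTD = 115.50 K


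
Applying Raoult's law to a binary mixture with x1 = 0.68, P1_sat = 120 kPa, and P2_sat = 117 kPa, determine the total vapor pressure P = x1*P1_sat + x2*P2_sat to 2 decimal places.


P = x1*P1_sat + x2*P2_sat
x2 = 1 - x1 = 1 - 0.68 = 0.32
P = 0.68*120 + 0.32*117
P = 81.6 + 37.44
P = 119.04 kPa


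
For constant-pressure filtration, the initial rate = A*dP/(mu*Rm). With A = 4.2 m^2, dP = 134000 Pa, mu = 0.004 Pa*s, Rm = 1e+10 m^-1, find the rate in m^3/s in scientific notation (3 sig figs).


rate = A * dP / (mu * Rm)
rate = 4.2 * 134000 / (0.004 * 1e+10)
rate = 562800.0 / 4.000e+07
rate = 1.41e-02 m^3/s


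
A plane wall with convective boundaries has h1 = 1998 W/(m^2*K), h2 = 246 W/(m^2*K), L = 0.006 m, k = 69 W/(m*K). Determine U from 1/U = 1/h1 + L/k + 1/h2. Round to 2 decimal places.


1/U = 1/h1 + L/k + 1/h2
1/U = 1/1998 + 0.006/69 + 1/246
1/U = 0.0005005005 + 8.69565e-05 + 0.0040650407
1/U = 0.0046524977
U = 214.94 W/(m^2*K)


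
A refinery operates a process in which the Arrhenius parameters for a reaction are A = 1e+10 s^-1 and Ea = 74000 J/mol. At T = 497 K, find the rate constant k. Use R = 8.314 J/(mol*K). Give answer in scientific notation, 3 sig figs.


k = A * exp(-Ea/(R*T))
k = 1e+10 * exp(-74000 / (8.314 * 497))
k = 1e+10 * exp(-17.908752)
k = 1.67e+02


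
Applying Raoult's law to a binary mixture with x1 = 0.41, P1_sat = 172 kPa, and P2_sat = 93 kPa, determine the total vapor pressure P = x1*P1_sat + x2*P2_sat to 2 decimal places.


P = x1*P1_sat + x2*P2_sat
x2 = 1 - x1 = 1 - 0.41 = 0.59
P = 0.41*172 + 0.59*93
P = 70.52 + 54.87
P = 125.39 kPa


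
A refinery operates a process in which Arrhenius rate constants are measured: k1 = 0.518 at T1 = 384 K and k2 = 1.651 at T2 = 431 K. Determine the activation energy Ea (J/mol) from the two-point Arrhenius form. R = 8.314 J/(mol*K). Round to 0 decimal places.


Ea = R * ln(k2/k1) / (1/T1 - 1/T2)
ln(k2/k1) = ln(1.651/0.518) = 1.1591612
1/T1 - 1/T2 = 1/384 - 1/431 = 0.000283981052
Ea = 8.314 * 1.1591612 / 0.000283981052
Ea = 33936 J/mol


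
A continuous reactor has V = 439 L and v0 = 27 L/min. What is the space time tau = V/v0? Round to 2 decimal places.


tau = V / v0
tau = 439 / 27
tau = 16.26 min


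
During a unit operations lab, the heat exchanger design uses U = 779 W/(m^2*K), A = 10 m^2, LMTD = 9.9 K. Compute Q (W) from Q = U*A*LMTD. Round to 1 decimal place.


Q = U * A * LMTD
Q = 779 * 10 * 9.9
Q = 77121.0 W


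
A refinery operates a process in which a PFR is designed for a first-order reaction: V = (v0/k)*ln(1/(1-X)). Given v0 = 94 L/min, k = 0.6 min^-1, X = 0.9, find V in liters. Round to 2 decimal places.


V = (v0/k) * ln(1/(1-X))
V = (94/0.6) * ln(1/(1-0.9))
V = 156.666667 * ln(10.0)
V = 156.666667 * 2.302585
V = 360.74 L


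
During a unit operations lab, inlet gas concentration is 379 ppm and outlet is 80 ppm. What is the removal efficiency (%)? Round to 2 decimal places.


Efficiency = (G_in - G_out) / G_in * 100%
Efficiency = (379 - 80) / 379 * 100
Efficiency = 299 / 379 * 100
Efficiency = 78.89%


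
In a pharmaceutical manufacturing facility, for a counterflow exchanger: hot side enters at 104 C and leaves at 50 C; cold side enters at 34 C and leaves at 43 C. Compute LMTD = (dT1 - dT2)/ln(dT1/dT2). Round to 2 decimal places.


dT1 = Th_in - Tc_out = 104 - 43 = 61
dT2 = Th_out - Tc_in = 50 - 34 = 16
LMTD = (dT1 - dT2) / ln(dT1/dT2)
LMTD = (61 - 16) / ln(61/16)
LMTD = 33.63 K


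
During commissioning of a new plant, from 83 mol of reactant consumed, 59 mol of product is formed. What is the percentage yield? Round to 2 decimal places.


Yield = (moles product / moles consumed) * 100%
Yield = (59 / 83) * 100
Yield = 0.7108 * 100
Yield = 71.08%


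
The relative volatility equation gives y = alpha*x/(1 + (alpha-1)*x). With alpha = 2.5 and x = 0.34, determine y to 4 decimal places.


y = alpha*x / (1 + (alpha-1)*x)
y = 2.5*0.34 / (1 + (2.5-1)*0.34)
y = 0.85 / (1 + 0.51)
y = 0.85 / 1.51
y = 0.5629


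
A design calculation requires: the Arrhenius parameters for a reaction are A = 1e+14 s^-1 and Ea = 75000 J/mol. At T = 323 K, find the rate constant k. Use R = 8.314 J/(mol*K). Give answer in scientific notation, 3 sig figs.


k = A * exp(-Ea/(R*T))
k = 1e+14 * exp(-75000 / (8.314 * 323))
k = 1e+14 * exp(-27.928571)
k = 7.43e+01


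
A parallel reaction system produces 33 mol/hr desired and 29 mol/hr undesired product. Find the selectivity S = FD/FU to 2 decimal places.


S = desired product rate / undesired product rate
S = 33 / 29
S = 1.14


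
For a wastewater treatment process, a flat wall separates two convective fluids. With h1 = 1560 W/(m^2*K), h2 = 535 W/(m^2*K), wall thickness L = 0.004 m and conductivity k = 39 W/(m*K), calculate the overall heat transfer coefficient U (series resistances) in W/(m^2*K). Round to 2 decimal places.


1/U = 1/h1 + L/k + 1/h2
1/U = 1/1560 + 0.004/39 + 1/535
1/U = 0.0006410256 + 0.0001025641 + 0.0018691589
1/U = 0.0026127486
U = 382.74 W/(m^2*K)


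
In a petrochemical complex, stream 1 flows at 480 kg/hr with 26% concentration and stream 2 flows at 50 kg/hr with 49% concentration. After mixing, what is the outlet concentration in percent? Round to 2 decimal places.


Mass balance on solute: F1*x1 + F2*x2 = F3*x3
F3 = F1 + F2 = 480 + 50 = 530 kg/hr
x3 = (F1*x1 + F2*x2)/F3
x3 = (480*0.26 + 50*0.49) / 530
x3 = 28.17%


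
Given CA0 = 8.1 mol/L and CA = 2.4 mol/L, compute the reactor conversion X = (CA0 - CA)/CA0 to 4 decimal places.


X = (CA0 - CA) / CA0
X = (8.1 - 2.4) / 8.1
X = 5.7 / 8.1
X = 0.7037


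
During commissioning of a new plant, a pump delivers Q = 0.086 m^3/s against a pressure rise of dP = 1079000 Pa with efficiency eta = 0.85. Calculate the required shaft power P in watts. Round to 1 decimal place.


P = Q * dP / eta
P = 0.086 * 1079000 / 0.85
P = 92794.0 / 0.85
P = 109169.4 W


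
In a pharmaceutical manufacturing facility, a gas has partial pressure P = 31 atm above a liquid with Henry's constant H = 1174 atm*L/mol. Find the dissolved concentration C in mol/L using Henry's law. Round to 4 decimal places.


C = P / H
C = 31 / 1174
C = 0.0264 mol/L


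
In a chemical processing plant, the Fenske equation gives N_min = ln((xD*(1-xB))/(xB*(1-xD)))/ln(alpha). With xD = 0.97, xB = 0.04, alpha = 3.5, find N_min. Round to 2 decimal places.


N_min = ln((xD*(1-xB))/(xB*(1-xD))) / ln(alpha)
Numerator inside ln: 0.9312 / 0.0012 = 776.0
ln(776.0) = 6.654153
ln(alpha) = ln(3.5) = 1.252763
N_min = 6.654153 / 1.252763 = 5.31


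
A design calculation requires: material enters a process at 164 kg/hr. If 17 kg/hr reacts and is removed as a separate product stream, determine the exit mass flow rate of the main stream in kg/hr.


Steady-state mass balance on the main outlet: F_out = F_in - F_removed
F_out = 164 - 17
F_out = 147 kg/hr


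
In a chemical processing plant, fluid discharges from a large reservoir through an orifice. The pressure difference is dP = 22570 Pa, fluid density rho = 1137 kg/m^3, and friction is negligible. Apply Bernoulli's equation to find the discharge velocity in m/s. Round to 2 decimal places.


v = sqrt(2*dP/rho)
v = sqrt(2*22570/1137)
v = sqrt(39.700967)
v = 6.30 m/s


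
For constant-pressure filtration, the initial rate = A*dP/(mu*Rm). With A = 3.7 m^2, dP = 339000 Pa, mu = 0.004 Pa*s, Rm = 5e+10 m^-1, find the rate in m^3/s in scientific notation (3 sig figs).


rate = A * dP / (mu * Rm)
rate = 3.7 * 339000 / (0.004 * 5e+10)
rate = 1254300.0 / 2.000e+08
rate = 6.27e-03 m^3/s


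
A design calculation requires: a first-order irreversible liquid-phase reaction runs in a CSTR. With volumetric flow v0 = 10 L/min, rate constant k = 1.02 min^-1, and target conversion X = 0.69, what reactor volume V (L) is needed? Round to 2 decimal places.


V = v0 * X / (k * (1 - X))
V = 10 * 0.69 / (1.02 * (1 - 0.69))
V = 6.9 / (1.02 * 0.31)
V = 6.9 / 0.3162
V = 21.82 L


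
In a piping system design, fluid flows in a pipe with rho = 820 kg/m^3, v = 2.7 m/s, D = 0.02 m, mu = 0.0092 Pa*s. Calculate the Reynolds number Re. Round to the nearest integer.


Re = rho * v * D / mu
Re = 820 * 2.7 * 0.02 / 0.0092
Re = 44.28 / 0.0092
Re = 4813


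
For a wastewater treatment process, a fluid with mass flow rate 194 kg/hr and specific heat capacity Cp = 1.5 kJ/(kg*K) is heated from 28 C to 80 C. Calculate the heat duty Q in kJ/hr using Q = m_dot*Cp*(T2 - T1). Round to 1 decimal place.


Q = m_dot * Cp * (T2 - T1)
Q = 194 * 1.5 * (80 - 28)
Q = 194 * 1.5 * 52
Q = 15132.0 kJ/hr


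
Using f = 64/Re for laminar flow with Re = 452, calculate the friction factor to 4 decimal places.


f = 64 / Re
f = 64 / 452
f = 0.1416


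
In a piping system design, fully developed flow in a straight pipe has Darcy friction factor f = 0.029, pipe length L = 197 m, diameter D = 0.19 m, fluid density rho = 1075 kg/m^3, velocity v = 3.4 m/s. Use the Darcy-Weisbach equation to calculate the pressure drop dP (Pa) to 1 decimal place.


dP = f * (L/D) * (rho*v^2/2)
dP = 0.029 * (197/0.19) * (1075*3.4^2/2)
L/D = 1036.84210526
rho*v^2/2 = 1075*11.56/2 = 6213.5
dP = 0.029 * 1036.84210526 * 6213.5
dP = 186830.1 Pa


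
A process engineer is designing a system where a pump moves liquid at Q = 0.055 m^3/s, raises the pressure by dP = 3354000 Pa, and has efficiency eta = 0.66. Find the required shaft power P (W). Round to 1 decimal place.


P = Q * dP / eta
P = 0.055 * 3354000 / 0.66
P = 184470.0 / 0.66
P = 279500.0 W


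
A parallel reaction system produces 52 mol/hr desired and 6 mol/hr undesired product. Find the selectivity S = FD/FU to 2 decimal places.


S = desired product rate / undesired product rate
S = 52 / 6
S = 8.67


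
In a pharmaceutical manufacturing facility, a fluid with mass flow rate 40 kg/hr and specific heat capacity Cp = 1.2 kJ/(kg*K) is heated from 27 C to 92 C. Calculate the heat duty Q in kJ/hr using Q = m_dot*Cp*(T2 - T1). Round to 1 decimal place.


Q = m_dot * Cp * (T2 - T1)
Q = 40 * 1.2 * (92 - 27)
Q = 40 * 1.2 * 65
Q = 3120.0 kJ/hr


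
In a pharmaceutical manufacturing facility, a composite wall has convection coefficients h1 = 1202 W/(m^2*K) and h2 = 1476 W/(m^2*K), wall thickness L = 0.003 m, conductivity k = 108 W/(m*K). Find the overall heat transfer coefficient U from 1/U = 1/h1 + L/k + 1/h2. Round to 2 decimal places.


1/U = 1/h1 + L/k + 1/h2
1/U = 1/1202 + 0.003/108 + 1/1476
1/U = 0.0008319468 + 2.77778e-05 + 0.0006775068
1/U = 0.0015372314
U = 650.52 W/(m^2*K)


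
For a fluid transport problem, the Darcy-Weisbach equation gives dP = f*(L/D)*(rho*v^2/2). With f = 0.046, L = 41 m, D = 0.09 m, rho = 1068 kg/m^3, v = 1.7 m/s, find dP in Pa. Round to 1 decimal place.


dP = f * (L/D) * (rho*v^2/2)
dP = 0.046 * (41/0.09) * (1068*1.7^2/2)
L/D = 455.55555556
rho*v^2/2 = 1068*2.89/2 = 1543.26
dP = 0.046 * 455.55555556 * 1543.26
dP = 32339.9 Pa


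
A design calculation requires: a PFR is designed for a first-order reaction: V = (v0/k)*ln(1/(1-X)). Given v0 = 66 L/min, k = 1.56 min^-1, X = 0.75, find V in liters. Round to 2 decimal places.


V = (v0/k) * ln(1/(1-X))
V = (66/1.56) * ln(1/(1-0.75))
V = 42.307692 * ln(4.0)
V = 42.307692 * 1.386294
V = 58.65 L


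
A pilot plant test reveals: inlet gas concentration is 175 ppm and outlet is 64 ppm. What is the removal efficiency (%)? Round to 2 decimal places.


Efficiency = (G_in - G_out) / G_in * 100%
Efficiency = (175 - 64) / 175 * 100
Efficiency = 111 / 175 * 100
Efficiency = 63.43%


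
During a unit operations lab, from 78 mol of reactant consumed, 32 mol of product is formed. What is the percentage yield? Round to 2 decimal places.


Yield = (moles product / moles consumed) * 100%
Yield = (32 / 78) * 100
Yield = 0.4103 * 100
Yield = 41.03%


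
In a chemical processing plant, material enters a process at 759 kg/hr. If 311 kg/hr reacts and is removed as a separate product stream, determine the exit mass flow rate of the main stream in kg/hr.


Steady-state mass balance on the main outlet: F_out = F_in - F_removed
F_out = 759 - 311
F_out = 448 kg/hr


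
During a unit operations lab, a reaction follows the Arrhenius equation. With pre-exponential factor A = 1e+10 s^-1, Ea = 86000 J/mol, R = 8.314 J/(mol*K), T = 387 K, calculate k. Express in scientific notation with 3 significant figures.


k = A * exp(-Ea/(R*T))
k = 1e+10 * exp(-86000 / (8.314 * 387))
k = 1e+10 * exp(-26.728677)
k = 2.47e-02


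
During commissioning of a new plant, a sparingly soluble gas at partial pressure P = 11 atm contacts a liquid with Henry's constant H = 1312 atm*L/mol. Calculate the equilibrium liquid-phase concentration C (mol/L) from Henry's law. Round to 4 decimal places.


C = P / H
C = 11 / 1312
C = 0.0084 mol/L


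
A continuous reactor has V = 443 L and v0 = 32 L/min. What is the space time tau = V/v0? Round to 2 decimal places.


tau = V / v0
tau = 443 / 32
tau = 13.84 min


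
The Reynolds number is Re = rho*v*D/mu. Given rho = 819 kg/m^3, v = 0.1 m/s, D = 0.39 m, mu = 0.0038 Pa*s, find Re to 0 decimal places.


Re = rho * v * D / mu
Re = 819 * 0.1 * 0.39 / 0.0038
Re = 31.941 / 0.0038
Re = 8406


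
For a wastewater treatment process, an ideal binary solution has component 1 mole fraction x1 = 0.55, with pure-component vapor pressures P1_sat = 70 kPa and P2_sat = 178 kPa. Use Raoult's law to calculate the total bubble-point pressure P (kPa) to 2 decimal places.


P = x1*P1_sat + x2*P2_sat
x2 = 1 - x1 = 1 - 0.55 = 0.45
P = 0.55*70 + 0.45*178
P = 38.5 + 80.1
P = 118.60 kPa


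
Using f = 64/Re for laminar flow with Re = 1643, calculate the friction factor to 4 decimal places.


f = 64 / Re
f = 64 / 1643
f = 0.0390


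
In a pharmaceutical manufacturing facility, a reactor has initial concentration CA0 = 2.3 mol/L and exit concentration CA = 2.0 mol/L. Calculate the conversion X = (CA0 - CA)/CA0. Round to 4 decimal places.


X = (CA0 - CA) / CA0
X = (2.3 - 2.0) / 2.3
X = 0.3 / 2.3
X = 0.1304


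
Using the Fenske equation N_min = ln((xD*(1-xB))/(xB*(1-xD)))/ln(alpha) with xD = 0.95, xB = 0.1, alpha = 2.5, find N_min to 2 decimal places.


N_min = ln((xD*(1-xB))/(xB*(1-xD))) / ln(alpha)
Numerator inside ln: 0.855 / 0.005 = 171.0
ln(171.0) = 5.141664
ln(alpha) = ln(2.5) = 0.916291
N_min = 5.141664 / 0.916291 = 5.61


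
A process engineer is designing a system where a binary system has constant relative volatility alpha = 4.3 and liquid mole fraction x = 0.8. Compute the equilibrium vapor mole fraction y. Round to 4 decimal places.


y = alpha*x / (1 + (alpha-1)*x)
y = 4.3*0.8 / (1 + (4.3-1)*0.8)
y = 3.44 / (1 + 2.64)
y = 3.44 / 3.64
y = 0.9451


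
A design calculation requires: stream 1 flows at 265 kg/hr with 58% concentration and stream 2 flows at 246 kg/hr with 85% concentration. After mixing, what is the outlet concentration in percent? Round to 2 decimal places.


Mass balance on solute: F1*x1 + F2*x2 = F3*x3
F3 = F1 + F2 = 265 + 246 = 511 kg/hr
x3 = (F1*x1 + F2*x2)/F3
x3 = (265*0.58 + 246*0.85) / 511
x3 = 71.00%


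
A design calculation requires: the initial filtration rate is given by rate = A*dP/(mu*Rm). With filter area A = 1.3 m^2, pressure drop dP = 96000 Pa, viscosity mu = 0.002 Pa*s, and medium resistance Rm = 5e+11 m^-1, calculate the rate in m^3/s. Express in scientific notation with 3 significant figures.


rate = A * dP / (mu * Rm)
rate = 1.3 * 96000 / (0.002 * 5e+11)
rate = 124800.0 / 1.000e+09
rate = 1.25e-04 m^3/s


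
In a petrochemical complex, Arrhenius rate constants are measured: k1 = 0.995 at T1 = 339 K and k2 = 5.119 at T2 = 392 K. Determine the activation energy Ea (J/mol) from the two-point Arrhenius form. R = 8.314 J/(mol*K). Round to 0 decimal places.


Ea = R * ln(k2/k1) / (1/T1 - 1/T2)
ln(k2/k1) = ln(5.119/0.995) = 1.6379716
1/T1 - 1/T2 = 1/339 - 1/392 = 0.000398832099
Ea = 8.314 * 1.6379716 / 0.000398832099
Ea = 34145 J/mol


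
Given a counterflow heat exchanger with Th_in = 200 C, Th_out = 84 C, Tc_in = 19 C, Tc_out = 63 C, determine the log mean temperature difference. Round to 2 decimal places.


dT1 = Th_in - Tc_out = 200 - 63 = 137
dT2 = Th_out - Tc_in = 84 - 19 = 65
LMTD = (dT1 - dT2) / ln(dT1/dT2)
LMTD = (137 - 65) / ln(137/65)
LMTD = 96.57 K


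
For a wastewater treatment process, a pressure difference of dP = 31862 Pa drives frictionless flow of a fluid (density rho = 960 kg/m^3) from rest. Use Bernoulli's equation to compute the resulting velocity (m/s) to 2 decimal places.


v = sqrt(2*dP/rho)
v = sqrt(2*31862/960)
v = sqrt(66.379167)
v = 8.15 m/s


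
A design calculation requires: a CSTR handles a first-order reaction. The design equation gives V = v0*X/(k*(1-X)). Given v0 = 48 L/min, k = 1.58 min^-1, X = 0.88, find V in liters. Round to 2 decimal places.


V = v0 * X / (k * (1 - X))
V = 48 * 0.88 / (1.58 * (1 - 0.88))
V = 42.24 / (1.58 * 0.12)
V = 42.24 / 0.1896
V = 222.78 L


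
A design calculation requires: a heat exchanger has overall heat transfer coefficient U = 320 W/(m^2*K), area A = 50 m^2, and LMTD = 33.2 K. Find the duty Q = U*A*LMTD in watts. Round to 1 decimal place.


Q = U * A * LMTD
Q = 320 * 50 * 33.2
Q = 531200.0 W


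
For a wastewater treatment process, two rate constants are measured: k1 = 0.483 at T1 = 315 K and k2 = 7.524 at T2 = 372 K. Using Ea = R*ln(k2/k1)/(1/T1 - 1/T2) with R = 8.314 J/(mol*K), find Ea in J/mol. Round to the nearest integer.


Ea = R * ln(k2/k1) / (1/T1 - 1/T2)
ln(k2/k1) = ln(7.524/0.483) = 2.7458365
1/T1 - 1/T2 = 1/315 - 1/372 = 0.000486431132
Ea = 8.314 * 2.7458365 / 0.000486431132
Ea = 46931 J/mol


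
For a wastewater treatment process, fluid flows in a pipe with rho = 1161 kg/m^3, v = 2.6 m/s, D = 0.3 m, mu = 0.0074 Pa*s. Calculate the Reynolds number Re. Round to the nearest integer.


Re = rho * v * D / mu
Re = 1161 * 2.6 * 0.3 / 0.0074
Re = 905.58 / 0.0074
Re = 122376


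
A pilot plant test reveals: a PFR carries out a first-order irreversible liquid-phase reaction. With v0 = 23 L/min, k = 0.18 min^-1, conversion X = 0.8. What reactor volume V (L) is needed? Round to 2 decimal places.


V = (v0/k) * ln(1/(1-X))
V = (23/0.18) * ln(1/(1-0.8))
V = 127.777778 * ln(5.0)
V = 127.777778 * 1.609438
V = 205.65 L


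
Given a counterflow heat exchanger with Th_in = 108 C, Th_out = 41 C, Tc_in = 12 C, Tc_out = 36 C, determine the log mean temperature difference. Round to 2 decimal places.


dT1 = Th_in - Tc_out = 108 - 36 = 72
dT2 = Th_out - Tc_in = 41 - 12 = 29
LMTD = (dT1 - dT2) / ln(dT1/dT2)
LMTD = (72 - 29) / ln(72/29)
LMTD = 47.29 K


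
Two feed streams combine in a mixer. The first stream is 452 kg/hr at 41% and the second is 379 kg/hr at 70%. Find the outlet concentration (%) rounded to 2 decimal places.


Mass balance on solute: F1*x1 + F2*x2 = F3*x3
F3 = F1 + F2 = 452 + 379 = 831 kg/hr
x3 = (F1*x1 + F2*x2)/F3
x3 = (452*0.41 + 379*0.7) / 831
x3 = 54.23%


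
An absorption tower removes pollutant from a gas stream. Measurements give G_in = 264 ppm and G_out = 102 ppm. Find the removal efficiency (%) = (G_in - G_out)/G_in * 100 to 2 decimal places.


Efficiency = (G_in - G_out) / G_in * 100%
Efficiency = (264 - 102) / 264 * 100
Efficiency = 162 / 264 * 100
Efficiency = 61.36%


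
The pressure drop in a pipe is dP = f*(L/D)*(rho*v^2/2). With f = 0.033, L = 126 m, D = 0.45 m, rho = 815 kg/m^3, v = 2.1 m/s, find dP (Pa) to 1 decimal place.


dP = f * (L/D) * (rho*v^2/2)
dP = 0.033 * (126/0.45) * (815*2.1^2/2)
L/D = 280.0
rho*v^2/2 = 815*4.41/2 = 1797.075
dP = 0.033 * 280.0 * 1797.075
dP = 16605.0 Pa


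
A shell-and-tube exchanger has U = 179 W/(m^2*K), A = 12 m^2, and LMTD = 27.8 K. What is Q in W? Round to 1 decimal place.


Q = U * A * LMTD
Q = 179 * 12 * 27.8
Q = 59714.4 W


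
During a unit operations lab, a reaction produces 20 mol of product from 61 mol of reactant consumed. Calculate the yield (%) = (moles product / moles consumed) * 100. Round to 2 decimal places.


Yield = (moles product / moles consumed) * 100%
Yield = (20 / 61) * 100
Yield = 0.3279 * 100
Yield = 32.79%


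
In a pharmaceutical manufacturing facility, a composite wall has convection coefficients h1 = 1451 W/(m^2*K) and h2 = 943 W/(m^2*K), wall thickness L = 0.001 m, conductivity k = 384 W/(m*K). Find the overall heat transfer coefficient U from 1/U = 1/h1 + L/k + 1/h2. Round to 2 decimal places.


1/U = 1/h1 + L/k + 1/h2
1/U = 1/1451 + 0.001/384 + 1/943
1/U = 0.0006891799 + 2.6042e-06 + 0.0010604454
1/U = 0.0017522295
U = 570.70 W/(m^2*K)


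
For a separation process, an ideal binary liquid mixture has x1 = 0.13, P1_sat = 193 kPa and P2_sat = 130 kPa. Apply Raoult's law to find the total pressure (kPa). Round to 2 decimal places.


P = x1*P1_sat + x2*P2_sat
x2 = 1 - x1 = 1 - 0.13 = 0.87
P = 0.13*193 + 0.87*130
P = 25.09 + 113.1
P = 138.19 kPa


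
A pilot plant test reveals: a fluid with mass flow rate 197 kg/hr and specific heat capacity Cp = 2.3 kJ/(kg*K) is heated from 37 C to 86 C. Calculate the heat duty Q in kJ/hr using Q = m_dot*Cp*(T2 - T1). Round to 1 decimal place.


Q = m_dot * Cp * (T2 - T1)
Q = 197 * 2.3 * (86 - 37)
Q = 197 * 2.3 * 49
Q = 22201.9 kJ/hr


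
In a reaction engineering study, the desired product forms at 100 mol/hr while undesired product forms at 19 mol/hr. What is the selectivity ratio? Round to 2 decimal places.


S = desired product rate / undesired product rate
S = 100 / 19
S = 5.26


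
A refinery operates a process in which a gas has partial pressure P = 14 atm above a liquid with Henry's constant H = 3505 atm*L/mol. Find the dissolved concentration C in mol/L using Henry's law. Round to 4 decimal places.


C = P / H
C = 14 / 3505
C = 0.0040 mol/L


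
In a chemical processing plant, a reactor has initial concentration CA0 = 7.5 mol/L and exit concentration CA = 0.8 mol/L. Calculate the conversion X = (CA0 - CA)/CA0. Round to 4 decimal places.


X = (CA0 - CA) / CA0
X = (7.5 - 0.8) / 7.5
X = 6.7 / 7.5
X = 0.8933


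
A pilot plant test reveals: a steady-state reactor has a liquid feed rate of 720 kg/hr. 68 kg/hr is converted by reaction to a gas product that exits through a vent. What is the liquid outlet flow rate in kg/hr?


Steady-state mass balance on the main outlet: F_out = F_in - F_removed
F_out = 720 - 68
F_out = 652 kg/hr


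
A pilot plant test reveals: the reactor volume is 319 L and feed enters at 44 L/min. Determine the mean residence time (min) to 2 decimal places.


tau = V / v0
tau = 319 / 44
tau = 7.25 min


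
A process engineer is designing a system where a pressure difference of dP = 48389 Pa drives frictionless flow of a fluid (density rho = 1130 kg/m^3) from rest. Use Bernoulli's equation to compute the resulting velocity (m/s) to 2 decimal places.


v = sqrt(2*dP/rho)
v = sqrt(2*48389/1130)
v = sqrt(85.644248)
v = 9.25 m/s


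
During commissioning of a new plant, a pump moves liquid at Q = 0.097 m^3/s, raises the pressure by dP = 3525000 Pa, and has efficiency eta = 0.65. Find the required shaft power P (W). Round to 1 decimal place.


P = Q * dP / eta
P = 0.097 * 3525000 / 0.65
P = 341925.0 / 0.65
P = 526038.5 W


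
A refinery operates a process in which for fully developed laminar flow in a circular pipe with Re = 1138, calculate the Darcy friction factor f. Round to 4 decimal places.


f = 64 / Re
f = 64 / 1138
f = 0.0562


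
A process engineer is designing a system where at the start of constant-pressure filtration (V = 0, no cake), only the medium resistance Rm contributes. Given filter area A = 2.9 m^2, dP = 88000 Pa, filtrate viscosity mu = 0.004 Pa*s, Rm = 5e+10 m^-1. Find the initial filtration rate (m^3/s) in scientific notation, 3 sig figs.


rate = A * dP / (mu * Rm)
rate = 2.9 * 88000 / (0.004 * 5e+10)
rate = 255200.0 / 2.000e+08
rate = 1.28e-03 m^3/s
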